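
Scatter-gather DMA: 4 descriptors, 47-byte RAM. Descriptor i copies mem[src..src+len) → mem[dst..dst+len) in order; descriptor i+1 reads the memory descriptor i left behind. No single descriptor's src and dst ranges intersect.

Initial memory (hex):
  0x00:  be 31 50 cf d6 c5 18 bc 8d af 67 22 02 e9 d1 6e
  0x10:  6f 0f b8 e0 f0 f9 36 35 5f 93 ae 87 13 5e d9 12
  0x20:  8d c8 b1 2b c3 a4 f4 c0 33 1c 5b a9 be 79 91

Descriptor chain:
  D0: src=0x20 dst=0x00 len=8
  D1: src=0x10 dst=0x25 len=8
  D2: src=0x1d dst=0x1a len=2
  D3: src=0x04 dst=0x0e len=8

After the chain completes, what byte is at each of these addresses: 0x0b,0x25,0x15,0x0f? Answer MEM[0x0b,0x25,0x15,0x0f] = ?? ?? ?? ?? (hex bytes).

MEM[0x0b,0x25,0x15,0x0f] = 22 6f 22 a4

  after D0: wrote 8B at 0x00 = 8dc8b12bc3a4f4c0
  after D1: wrote 8B at 0x25 = 6f0fb8e0f0f93635
  after D2: wrote 2B at 0x1a = 5ed9
  after D3: wrote 8B at 0x0e = c3a4f4c08daf6722
query mem[0x0b]=0x22, mem[0x25]=0x6f, mem[0x15]=0x22, mem[0x0f]=0xa4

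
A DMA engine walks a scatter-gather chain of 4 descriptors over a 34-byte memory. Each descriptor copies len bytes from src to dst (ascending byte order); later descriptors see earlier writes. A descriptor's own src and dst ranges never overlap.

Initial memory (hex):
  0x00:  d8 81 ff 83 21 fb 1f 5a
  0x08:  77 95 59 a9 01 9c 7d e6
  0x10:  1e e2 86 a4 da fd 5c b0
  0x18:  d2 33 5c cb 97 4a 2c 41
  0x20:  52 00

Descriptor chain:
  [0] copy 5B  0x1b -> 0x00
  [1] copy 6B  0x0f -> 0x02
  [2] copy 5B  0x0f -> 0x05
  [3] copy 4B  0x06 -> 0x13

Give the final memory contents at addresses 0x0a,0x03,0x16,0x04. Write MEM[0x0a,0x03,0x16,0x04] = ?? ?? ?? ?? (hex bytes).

MEM[0x0a,0x03,0x16,0x04] = 59 1e a4 e2

#0 dst[0x00+5] := {0xcb,0x97,0x4a,0x2c,0x41}
#1 dst[0x02+6] := {0xe6,0x1e,0xe2,0x86,0xa4,0xda}
#2 dst[0x05+5] := {0xe6,0x1e,0xe2,0x86,0xa4}
#3 dst[0x13+4] := {0x1e,0xe2,0x86,0xa4}
query mem[0x0a]=0x59, mem[0x03]=0x1e, mem[0x16]=0xa4, mem[0x04]=0xe2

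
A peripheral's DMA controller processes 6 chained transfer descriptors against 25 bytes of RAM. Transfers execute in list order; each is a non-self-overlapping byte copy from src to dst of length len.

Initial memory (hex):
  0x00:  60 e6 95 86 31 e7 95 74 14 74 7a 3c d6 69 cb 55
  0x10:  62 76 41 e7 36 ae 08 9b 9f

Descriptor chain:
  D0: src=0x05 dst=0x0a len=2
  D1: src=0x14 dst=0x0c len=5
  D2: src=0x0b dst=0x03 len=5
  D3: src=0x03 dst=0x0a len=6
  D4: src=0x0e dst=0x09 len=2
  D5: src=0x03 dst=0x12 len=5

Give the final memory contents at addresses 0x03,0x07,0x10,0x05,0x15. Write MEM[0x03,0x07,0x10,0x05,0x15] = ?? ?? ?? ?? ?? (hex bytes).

  after D0: wrote 2B at 0x0a = e795
  after D1: wrote 5B at 0x0c = 36ae089b9f
  after D2: wrote 5B at 0x03 = 9536ae089b
  after D3: wrote 6B at 0x0a = 9536ae089b14
  after D4: wrote 2B at 0x09 = 9b14
  after D5: wrote 5B at 0x12 = 9536ae089b
query mem[0x03]=0x95, mem[0x07]=0x9b, mem[0x10]=0x9f, mem[0x05]=0xae, mem[0x15]=0x08

MEM[0x03,0x07,0x10,0x05,0x15] = 95 9b 9f ae 08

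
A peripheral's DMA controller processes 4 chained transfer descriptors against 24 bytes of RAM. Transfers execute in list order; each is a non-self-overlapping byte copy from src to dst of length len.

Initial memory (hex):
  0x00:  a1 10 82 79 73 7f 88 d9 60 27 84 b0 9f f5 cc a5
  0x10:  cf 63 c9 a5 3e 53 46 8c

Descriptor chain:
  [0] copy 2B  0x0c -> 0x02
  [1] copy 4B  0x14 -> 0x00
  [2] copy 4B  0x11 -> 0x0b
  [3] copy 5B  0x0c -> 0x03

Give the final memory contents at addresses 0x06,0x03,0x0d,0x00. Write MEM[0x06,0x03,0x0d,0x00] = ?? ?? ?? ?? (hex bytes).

  after D0: wrote 2B at 0x02 = 9ff5
  after D1: wrote 4B at 0x00 = 3e53468c
  after D2: wrote 4B at 0x0b = 63c9a53e
  after D3: wrote 5B at 0x03 = c9a53ea5cf
query mem[0x06]=0xa5, mem[0x03]=0xc9, mem[0x0d]=0xa5, mem[0x00]=0x3e

MEM[0x06,0x03,0x0d,0x00] = a5 c9 a5 3e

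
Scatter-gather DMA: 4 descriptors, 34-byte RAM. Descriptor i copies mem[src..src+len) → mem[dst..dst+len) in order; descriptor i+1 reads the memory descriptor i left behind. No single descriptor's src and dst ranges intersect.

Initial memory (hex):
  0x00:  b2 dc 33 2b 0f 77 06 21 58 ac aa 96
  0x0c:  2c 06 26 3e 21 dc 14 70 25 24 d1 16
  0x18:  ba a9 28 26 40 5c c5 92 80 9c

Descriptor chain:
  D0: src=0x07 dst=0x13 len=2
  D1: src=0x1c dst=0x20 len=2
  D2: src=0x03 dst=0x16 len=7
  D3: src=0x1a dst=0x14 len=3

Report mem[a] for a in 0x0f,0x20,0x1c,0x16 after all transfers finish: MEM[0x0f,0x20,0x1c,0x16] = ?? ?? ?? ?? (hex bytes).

MEM[0x0f,0x20,0x1c,0x16] = 3e 40 ac ac

D0: mem[0x13..0x14] <- [21 58]
D1: mem[0x20..0x21] <- [40 5c]
D2: mem[0x16..0x1c] <- [2b 0f 77 06 21 58 ac]
D3: mem[0x14..0x16] <- [21 58 ac]
query mem[0x0f]=0x3e, mem[0x20]=0x40, mem[0x1c]=0xac, mem[0x16]=0xac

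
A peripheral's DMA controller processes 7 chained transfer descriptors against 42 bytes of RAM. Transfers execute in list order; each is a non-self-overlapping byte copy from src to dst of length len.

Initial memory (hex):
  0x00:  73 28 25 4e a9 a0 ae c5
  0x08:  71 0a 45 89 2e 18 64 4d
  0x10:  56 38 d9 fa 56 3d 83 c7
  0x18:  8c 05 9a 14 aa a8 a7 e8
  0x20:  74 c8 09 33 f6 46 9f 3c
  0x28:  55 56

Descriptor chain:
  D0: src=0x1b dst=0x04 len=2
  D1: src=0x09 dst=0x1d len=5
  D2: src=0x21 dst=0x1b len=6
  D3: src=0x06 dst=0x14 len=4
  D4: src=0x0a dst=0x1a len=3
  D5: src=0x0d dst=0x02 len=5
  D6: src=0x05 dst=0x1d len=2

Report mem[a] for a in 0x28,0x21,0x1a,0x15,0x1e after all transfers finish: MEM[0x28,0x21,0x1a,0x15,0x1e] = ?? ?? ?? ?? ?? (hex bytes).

D0: mem[0x04..0x05] <- [14 aa]
D1: mem[0x1d..0x21] <- [0a 45 89 2e 18]
D2: mem[0x1b..0x20] <- [18 09 33 f6 46 9f]
D3: mem[0x14..0x17] <- [ae c5 71 0a]
D4: mem[0x1a..0x1c] <- [45 89 2e]
D5: mem[0x02..0x06] <- [18 64 4d 56 38]
D6: mem[0x1d..0x1e] <- [56 38]
query mem[0x28]=0x55, mem[0x21]=0x18, mem[0x1a]=0x45, mem[0x15]=0xc5, mem[0x1e]=0x38

MEM[0x28,0x21,0x1a,0x15,0x1e] = 55 18 45 c5 38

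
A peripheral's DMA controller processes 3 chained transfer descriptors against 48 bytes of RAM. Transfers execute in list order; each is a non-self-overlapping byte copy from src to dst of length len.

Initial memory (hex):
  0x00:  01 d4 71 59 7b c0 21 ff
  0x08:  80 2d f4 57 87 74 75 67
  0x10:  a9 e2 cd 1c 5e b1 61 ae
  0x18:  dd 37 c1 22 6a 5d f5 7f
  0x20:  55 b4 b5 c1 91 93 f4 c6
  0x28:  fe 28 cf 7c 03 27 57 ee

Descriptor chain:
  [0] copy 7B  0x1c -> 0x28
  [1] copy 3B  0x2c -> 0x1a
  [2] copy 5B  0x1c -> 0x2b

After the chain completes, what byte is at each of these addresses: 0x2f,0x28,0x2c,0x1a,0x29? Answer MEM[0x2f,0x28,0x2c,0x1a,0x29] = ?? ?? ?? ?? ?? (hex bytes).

MEM[0x2f,0x28,0x2c,0x1a,0x29] = 55 6a 5d 55 5d

  after D0: wrote 7B at 0x28 = 6a5df57f55b4b5
  after D1: wrote 3B at 0x1a = 55b4b5
  after D2: wrote 5B at 0x2b = b55df57f55
query mem[0x2f]=0x55, mem[0x28]=0x6a, mem[0x2c]=0x5d, mem[0x1a]=0x55, mem[0x29]=0x5d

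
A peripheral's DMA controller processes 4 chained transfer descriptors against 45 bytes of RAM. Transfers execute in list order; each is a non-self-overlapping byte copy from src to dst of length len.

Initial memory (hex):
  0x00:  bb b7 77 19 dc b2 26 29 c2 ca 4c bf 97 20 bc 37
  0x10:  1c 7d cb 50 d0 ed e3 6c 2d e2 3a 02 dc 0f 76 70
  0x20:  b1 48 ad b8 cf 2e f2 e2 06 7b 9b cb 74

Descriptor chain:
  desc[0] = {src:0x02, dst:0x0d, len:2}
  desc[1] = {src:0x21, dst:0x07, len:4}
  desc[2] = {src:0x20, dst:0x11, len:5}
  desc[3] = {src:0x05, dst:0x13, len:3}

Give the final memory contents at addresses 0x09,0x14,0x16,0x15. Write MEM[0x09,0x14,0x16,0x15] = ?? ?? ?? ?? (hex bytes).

MEM[0x09,0x14,0x16,0x15] = b8 26 e3 48

D0: mem[0x0d..0x0e] <- [77 19]
D1: mem[0x07..0x0a] <- [48 ad b8 cf]
D2: mem[0x11..0x15] <- [b1 48 ad b8 cf]
D3: mem[0x13..0x15] <- [b2 26 48]
query mem[0x09]=0xb8, mem[0x14]=0x26, mem[0x16]=0xe3, mem[0x15]=0x48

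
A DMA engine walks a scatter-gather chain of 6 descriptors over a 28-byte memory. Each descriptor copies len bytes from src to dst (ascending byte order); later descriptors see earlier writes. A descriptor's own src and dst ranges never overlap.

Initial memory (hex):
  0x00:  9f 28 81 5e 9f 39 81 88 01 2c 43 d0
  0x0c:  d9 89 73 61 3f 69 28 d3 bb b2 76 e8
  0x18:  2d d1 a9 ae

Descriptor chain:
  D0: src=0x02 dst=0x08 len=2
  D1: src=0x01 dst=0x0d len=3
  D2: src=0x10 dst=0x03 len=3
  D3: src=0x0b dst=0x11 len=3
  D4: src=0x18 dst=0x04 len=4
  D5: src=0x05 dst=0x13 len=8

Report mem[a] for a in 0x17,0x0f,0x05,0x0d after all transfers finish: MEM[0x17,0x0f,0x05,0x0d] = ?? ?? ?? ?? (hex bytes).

D0: mem[0x08..0x09] <- [81 5e]
D1: mem[0x0d..0x0f] <- [28 81 5e]
D2: mem[0x03..0x05] <- [3f 69 28]
D3: mem[0x11..0x13] <- [d0 d9 28]
D4: mem[0x04..0x07] <- [2d d1 a9 ae]
D5: mem[0x13..0x1a] <- [d1 a9 ae 81 5e 43 d0 d9]
query mem[0x17]=0x5e, mem[0x0f]=0x5e, mem[0x05]=0xd1, mem[0x0d]=0x28

MEM[0x17,0x0f,0x05,0x0d] = 5e 5e d1 28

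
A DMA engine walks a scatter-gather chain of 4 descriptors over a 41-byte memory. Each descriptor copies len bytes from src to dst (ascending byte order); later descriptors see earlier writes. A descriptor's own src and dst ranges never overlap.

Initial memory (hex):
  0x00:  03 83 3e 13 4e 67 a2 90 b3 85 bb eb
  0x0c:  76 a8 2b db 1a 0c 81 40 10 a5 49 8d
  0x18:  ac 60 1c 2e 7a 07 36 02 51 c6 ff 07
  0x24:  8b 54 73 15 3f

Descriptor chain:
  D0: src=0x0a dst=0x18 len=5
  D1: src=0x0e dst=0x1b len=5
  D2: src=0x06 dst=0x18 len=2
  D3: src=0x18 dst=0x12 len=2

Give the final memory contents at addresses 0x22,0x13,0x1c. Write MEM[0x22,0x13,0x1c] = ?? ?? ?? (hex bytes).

#0 dst[0x18+5] := {0xbb,0xeb,0x76,0xa8,0x2b}
#1 dst[0x1b+5] := {0x2b,0xdb,0x1a,0x0c,0x81}
#2 dst[0x18+2] := {0xa2,0x90}
#3 dst[0x12+2] := {0xa2,0x90}
query mem[0x22]=0xff, mem[0x13]=0x90, mem[0x1c]=0xdb

MEM[0x22,0x13,0x1c] = ff 90 db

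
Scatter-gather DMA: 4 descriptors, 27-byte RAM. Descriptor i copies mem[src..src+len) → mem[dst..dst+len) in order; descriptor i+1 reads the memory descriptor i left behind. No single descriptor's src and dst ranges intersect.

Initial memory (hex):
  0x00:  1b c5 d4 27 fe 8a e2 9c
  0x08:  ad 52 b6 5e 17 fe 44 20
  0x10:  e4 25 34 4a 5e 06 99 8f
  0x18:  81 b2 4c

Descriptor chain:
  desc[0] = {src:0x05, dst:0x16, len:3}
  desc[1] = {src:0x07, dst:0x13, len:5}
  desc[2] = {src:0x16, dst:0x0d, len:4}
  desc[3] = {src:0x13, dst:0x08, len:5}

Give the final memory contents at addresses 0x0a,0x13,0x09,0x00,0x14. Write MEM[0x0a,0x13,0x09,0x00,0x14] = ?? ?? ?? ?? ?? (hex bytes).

#0 dst[0x16+3] := {0x8a,0xe2,0x9c}
#1 dst[0x13+5] := {0x9c,0xad,0x52,0xb6,0x5e}
#2 dst[0x0d+4] := {0xb6,0x5e,0x9c,0xb2}
#3 dst[0x08+5] := {0x9c,0xad,0x52,0xb6,0x5e}
query mem[0x0a]=0x52, mem[0x13]=0x9c, mem[0x09]=0xad, mem[0x00]=0x1b, mem[0x14]=0xad

MEM[0x0a,0x13,0x09,0x00,0x14] = 52 9c ad 1b ad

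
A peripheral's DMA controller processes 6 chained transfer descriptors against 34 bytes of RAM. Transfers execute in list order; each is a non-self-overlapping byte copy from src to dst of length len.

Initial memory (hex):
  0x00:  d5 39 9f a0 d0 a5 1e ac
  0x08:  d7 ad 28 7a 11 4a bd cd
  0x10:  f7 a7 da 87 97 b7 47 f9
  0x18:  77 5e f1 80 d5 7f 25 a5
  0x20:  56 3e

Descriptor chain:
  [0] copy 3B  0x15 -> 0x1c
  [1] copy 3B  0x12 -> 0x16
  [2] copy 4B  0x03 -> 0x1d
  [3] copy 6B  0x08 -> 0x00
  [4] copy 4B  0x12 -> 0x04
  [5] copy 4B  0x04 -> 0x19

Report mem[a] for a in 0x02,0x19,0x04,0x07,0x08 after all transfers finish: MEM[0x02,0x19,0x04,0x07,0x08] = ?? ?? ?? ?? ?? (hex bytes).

#0 dst[0x1c+3] := {0xb7,0x47,0xf9}
#1 dst[0x16+3] := {0xda,0x87,0x97}
#2 dst[0x1d+4] := {0xa0,0xd0,0xa5,0x1e}
#3 dst[0x00+6] := {0xd7,0xad,0x28,0x7a,0x11,0x4a}
#4 dst[0x04+4] := {0xda,0x87,0x97,0xb7}
#5 dst[0x19+4] := {0xda,0x87,0x97,0xb7}
query mem[0x02]=0x28, mem[0x19]=0xda, mem[0x04]=0xda, mem[0x07]=0xb7, mem[0x08]=0xd7

MEM[0x02,0x19,0x04,0x07,0x08] = 28 da da b7 d7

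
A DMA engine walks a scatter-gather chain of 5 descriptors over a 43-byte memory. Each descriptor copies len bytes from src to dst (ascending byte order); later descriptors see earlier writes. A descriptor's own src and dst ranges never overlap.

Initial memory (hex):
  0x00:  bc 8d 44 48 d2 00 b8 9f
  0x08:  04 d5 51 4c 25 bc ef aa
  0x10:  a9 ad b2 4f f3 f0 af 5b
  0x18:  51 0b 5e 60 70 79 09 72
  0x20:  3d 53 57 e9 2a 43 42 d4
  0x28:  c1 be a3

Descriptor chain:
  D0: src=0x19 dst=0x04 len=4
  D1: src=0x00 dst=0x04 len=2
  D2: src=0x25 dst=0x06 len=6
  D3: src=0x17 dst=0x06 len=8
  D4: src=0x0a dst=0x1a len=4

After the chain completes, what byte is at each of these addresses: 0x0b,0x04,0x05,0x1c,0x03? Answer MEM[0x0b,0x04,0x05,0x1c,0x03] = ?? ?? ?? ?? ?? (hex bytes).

D0: mem[0x04..0x07] <- [0b 5e 60 70]
D1: mem[0x04..0x05] <- [bc 8d]
D2: mem[0x06..0x0b] <- [43 42 d4 c1 be a3]
D3: mem[0x06..0x0d] <- [5b 51 0b 5e 60 70 79 09]
D4: mem[0x1a..0x1d] <- [60 70 79 09]
query mem[0x0b]=0x70, mem[0x04]=0xbc, mem[0x05]=0x8d, mem[0x1c]=0x79, mem[0x03]=0x48

MEM[0x0b,0x04,0x05,0x1c,0x03] = 70 bc 8d 79 48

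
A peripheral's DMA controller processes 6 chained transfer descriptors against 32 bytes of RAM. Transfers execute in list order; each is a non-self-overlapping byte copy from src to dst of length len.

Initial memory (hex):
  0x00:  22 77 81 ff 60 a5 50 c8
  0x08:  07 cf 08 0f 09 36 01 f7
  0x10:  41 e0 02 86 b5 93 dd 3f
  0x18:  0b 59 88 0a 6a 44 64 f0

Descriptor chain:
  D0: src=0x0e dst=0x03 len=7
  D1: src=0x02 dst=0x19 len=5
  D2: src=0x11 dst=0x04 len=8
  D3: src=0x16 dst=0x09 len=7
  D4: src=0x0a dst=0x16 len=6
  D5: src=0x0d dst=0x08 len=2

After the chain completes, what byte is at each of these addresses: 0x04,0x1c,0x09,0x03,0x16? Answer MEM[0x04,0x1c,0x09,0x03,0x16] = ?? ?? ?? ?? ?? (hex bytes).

MEM[0x04,0x1c,0x09,0x03,0x16] = e0 41 f7 01 3f

  after D0: wrote 7B at 0x03 = 01f741e00286b5
  after D1: wrote 5B at 0x19 = 8101f741e0
  after D2: wrote 8B at 0x04 = e00286b593dd3f0b
  after D3: wrote 7B at 0x09 = dd3f0b8101f741
  after D4: wrote 6B at 0x16 = 3f0b8101f741
  after D5: wrote 2B at 0x08 = 01f7
query mem[0x04]=0xe0, mem[0x1c]=0x41, mem[0x09]=0xf7, mem[0x03]=0x01, mem[0x16]=0x3f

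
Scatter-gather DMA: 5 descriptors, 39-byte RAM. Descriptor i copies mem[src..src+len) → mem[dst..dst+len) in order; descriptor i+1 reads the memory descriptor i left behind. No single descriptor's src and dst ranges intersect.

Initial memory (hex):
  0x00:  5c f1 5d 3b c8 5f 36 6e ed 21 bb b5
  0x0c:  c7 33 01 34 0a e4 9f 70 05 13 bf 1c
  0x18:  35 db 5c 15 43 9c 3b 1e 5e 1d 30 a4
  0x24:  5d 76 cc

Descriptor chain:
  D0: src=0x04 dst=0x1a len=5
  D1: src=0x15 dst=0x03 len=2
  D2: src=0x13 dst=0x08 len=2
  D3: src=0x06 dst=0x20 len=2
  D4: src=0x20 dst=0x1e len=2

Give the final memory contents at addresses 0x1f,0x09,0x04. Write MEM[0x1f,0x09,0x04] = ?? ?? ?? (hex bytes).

MEM[0x1f,0x09,0x04] = 6e 05 bf

#0 dst[0x1a+5] := {0xc8,0x5f,0x36,0x6e,0xed}
#1 dst[0x03+2] := {0x13,0xbf}
#2 dst[0x08+2] := {0x70,0x05}
#3 dst[0x20+2] := {0x36,0x6e}
#4 dst[0x1e+2] := {0x36,0x6e}
query mem[0x1f]=0x6e, mem[0x09]=0x05, mem[0x04]=0xbf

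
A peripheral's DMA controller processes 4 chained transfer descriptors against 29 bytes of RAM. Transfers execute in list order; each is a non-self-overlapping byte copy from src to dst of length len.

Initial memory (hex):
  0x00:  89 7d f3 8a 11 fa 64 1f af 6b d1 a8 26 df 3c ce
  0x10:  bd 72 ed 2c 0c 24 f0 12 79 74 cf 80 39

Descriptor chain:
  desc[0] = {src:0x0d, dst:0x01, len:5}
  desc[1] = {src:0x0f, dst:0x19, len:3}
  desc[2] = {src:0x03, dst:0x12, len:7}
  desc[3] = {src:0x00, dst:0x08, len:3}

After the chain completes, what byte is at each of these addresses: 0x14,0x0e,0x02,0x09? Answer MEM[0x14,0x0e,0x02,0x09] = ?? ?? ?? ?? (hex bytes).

MEM[0x14,0x0e,0x02,0x09] = 72 3c 3c df

#0 dst[0x01+5] := {0xdf,0x3c,0xce,0xbd,0x72}
#1 dst[0x19+3] := {0xce,0xbd,0x72}
#2 dst[0x12+7] := {0xce,0xbd,0x72,0x64,0x1f,0xaf,0x6b}
#3 dst[0x08+3] := {0x89,0xdf,0x3c}
query mem[0x14]=0x72, mem[0x0e]=0x3c, mem[0x02]=0x3c, mem[0x09]=0xdf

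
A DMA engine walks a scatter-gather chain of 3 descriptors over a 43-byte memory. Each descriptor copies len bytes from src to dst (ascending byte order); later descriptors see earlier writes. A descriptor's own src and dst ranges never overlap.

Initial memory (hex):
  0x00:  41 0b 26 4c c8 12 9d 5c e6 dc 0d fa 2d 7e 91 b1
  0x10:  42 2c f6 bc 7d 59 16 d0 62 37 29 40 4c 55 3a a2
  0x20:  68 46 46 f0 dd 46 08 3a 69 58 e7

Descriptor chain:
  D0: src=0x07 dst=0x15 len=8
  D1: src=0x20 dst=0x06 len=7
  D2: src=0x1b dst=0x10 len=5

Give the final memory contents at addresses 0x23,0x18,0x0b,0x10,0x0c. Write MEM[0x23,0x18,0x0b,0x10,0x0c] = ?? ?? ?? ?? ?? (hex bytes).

D0: mem[0x15..0x1c] <- [5c e6 dc 0d fa 2d 7e 91]
D1: mem[0x06..0x0c] <- [68 46 46 f0 dd 46 08]
D2: mem[0x10..0x14] <- [7e 91 55 3a a2]
query mem[0x23]=0xf0, mem[0x18]=0x0d, mem[0x0b]=0x46, mem[0x10]=0x7e, mem[0x0c]=0x08

MEM[0x23,0x18,0x0b,0x10,0x0c] = f0 0d 46 7e 08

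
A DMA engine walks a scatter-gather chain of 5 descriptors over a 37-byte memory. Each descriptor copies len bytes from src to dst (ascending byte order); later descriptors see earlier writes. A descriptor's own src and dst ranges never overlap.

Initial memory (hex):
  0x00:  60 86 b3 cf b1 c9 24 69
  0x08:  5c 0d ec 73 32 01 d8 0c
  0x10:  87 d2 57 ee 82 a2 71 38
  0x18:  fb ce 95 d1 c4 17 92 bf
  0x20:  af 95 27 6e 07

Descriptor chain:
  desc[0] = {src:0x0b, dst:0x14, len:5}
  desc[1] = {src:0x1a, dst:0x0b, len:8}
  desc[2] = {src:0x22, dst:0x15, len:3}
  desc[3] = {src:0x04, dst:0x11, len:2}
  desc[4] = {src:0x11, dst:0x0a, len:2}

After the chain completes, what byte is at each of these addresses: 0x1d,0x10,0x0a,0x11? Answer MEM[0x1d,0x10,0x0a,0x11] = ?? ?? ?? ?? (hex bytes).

MEM[0x1d,0x10,0x0a,0x11] = 17 bf b1 b1

D0: mem[0x14..0x18] <- [73 32 01 d8 0c]
D1: mem[0x0b..0x12] <- [95 d1 c4 17 92 bf af 95]
D2: mem[0x15..0x17] <- [27 6e 07]
D3: mem[0x11..0x12] <- [b1 c9]
D4: mem[0x0a..0x0b] <- [b1 c9]
query mem[0x1d]=0x17, mem[0x10]=0xbf, mem[0x0a]=0xb1, mem[0x11]=0xb1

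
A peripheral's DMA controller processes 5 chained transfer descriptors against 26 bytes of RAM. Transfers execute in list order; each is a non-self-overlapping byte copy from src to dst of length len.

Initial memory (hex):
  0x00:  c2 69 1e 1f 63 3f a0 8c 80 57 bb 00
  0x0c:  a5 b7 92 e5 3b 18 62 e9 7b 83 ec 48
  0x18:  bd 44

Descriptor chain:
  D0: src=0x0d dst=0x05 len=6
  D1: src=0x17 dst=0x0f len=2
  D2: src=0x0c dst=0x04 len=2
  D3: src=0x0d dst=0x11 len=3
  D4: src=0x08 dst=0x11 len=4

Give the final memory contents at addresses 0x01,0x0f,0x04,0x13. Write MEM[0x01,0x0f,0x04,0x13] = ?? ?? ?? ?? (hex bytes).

  after D0: wrote 6B at 0x05 = b792e53b1862
  after D1: wrote 2B at 0x0f = 48bd
  after D2: wrote 2B at 0x04 = a5b7
  after D3: wrote 3B at 0x11 = b79248
  after D4: wrote 4B at 0x11 = 3b186200
query mem[0x01]=0x69, mem[0x0f]=0x48, mem[0x04]=0xa5, mem[0x13]=0x62

MEM[0x01,0x0f,0x04,0x13] = 69 48 a5 62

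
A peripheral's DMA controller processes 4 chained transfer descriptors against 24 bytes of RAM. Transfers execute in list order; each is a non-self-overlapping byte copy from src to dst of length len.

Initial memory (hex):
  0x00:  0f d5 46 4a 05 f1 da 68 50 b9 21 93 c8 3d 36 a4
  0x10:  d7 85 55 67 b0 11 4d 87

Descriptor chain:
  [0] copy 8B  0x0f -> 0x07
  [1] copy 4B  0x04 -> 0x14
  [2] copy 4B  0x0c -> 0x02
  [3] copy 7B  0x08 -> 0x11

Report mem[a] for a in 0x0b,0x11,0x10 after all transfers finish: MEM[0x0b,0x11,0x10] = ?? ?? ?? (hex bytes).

MEM[0x0b,0x11,0x10] = 67 d7 d7

#0 dst[0x07+8] := {0xa4,0xd7,0x85,0x55,0x67,0xb0,0x11,0x4d}
#1 dst[0x14+4] := {0x05,0xf1,0xda,0xa4}
#2 dst[0x02+4] := {0xb0,0x11,0x4d,0xa4}
#3 dst[0x11+7] := {0xd7,0x85,0x55,0x67,0xb0,0x11,0x4d}
query mem[0x0b]=0x67, mem[0x11]=0xd7, mem[0x10]=0xd7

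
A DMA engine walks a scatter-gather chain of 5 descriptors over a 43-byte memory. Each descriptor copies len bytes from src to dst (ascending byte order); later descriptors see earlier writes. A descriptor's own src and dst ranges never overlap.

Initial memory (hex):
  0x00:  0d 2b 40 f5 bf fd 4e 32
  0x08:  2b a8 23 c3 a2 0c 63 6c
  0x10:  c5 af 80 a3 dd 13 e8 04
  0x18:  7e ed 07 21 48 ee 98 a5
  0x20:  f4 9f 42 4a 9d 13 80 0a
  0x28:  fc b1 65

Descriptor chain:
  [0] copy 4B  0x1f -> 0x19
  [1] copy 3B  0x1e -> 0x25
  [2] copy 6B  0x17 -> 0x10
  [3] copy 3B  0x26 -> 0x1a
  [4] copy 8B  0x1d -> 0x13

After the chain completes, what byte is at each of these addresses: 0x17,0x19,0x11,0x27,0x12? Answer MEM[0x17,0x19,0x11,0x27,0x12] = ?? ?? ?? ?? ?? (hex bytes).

#0 dst[0x19+4] := {0xa5,0xf4,0x9f,0x42}
#1 dst[0x25+3] := {0x98,0xa5,0xf4}
#2 dst[0x10+6] := {0x04,0x7e,0xa5,0xf4,0x9f,0x42}
#3 dst[0x1a+3] := {0xa5,0xf4,0xfc}
#4 dst[0x13+8] := {0xee,0x98,0xa5,0xf4,0x9f,0x42,0x4a,0x9d}
query mem[0x17]=0x9f, mem[0x19]=0x4a, mem[0x11]=0x7e, mem[0x27]=0xf4, mem[0x12]=0xa5

MEM[0x17,0x19,0x11,0x27,0x12] = 9f 4a 7e f4 a5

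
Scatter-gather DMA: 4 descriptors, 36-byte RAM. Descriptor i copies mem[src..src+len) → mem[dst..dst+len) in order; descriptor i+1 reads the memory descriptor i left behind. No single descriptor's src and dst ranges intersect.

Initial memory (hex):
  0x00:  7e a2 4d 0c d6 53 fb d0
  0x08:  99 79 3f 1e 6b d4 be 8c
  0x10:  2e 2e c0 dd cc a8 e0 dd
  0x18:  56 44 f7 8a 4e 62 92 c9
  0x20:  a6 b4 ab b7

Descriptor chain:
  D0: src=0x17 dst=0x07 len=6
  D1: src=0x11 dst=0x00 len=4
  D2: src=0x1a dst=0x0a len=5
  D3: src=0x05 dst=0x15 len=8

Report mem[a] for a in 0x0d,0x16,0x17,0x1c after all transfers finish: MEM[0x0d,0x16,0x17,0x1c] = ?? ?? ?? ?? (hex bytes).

[0] 0x17->0x07 len=6 : dd 56 44 f7 8a 4e
[1] 0x11->0x00 len=4 : 2e c0 dd cc
[2] 0x1a->0x0a len=5 : f7 8a 4e 62 92
[3] 0x05->0x15 len=8 : 53 fb dd 56 44 f7 8a 4e
query mem[0x0d]=0x62, mem[0x16]=0xfb, mem[0x17]=0xdd, mem[0x1c]=0x4e

MEM[0x0d,0x16,0x17,0x1c] = 62 fb dd 4e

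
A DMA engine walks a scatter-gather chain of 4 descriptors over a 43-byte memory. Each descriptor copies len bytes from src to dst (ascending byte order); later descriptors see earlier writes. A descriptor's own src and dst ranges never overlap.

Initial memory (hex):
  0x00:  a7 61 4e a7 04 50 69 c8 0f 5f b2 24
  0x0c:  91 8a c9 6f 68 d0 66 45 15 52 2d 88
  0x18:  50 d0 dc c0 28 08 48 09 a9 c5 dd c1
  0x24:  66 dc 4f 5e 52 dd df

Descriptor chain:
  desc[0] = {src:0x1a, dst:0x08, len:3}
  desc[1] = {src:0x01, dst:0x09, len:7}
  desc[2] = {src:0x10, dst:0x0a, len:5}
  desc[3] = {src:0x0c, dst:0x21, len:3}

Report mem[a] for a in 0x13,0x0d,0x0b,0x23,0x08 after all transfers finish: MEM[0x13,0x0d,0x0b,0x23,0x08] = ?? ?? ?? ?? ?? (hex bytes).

  after D0: wrote 3B at 0x08 = dcc028
  after D1: wrote 7B at 0x09 = 614ea7045069c8
  after D2: wrote 5B at 0x0a = 68d0664515
  after D3: wrote 3B at 0x21 = 664515
query mem[0x13]=0x45, mem[0x0d]=0x45, mem[0x0b]=0xd0, mem[0x23]=0x15, mem[0x08]=0xdc

MEM[0x13,0x0d,0x0b,0x23,0x08] = 45 45 d0 15 dc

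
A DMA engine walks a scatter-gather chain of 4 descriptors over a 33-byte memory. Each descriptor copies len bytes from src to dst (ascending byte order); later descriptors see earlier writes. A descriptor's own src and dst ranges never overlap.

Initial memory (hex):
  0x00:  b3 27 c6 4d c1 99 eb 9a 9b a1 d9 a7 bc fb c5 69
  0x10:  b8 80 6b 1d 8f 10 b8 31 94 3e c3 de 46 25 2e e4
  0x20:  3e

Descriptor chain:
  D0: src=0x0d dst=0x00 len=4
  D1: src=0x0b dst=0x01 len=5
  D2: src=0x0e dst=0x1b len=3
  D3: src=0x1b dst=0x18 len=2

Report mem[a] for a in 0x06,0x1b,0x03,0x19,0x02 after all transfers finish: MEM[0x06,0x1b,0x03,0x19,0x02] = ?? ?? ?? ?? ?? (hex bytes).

  after D0: wrote 4B at 0x00 = fbc569b8
  after D1: wrote 5B at 0x01 = a7bcfbc569
  after D2: wrote 3B at 0x1b = c569b8
  after D3: wrote 2B at 0x18 = c569
query mem[0x06]=0xeb, mem[0x1b]=0xc5, mem[0x03]=0xfb, mem[0x19]=0x69, mem[0x02]=0xbc

MEM[0x06,0x1b,0x03,0x19,0x02] = eb c5 fb 69 bc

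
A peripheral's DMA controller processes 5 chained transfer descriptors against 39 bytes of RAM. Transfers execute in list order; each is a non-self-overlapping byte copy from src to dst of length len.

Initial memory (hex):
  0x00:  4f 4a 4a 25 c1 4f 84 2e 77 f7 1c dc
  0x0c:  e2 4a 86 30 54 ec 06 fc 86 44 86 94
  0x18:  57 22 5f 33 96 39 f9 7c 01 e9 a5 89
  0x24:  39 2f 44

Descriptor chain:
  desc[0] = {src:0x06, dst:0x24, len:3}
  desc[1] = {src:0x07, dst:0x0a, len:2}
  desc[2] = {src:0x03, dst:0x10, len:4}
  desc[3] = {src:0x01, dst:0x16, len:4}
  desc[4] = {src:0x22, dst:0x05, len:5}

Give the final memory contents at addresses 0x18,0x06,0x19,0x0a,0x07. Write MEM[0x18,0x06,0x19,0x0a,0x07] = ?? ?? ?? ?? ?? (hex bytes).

MEM[0x18,0x06,0x19,0x0a,0x07] = 25 89 c1 2e 84

  after D0: wrote 3B at 0x24 = 842e77
  after D1: wrote 2B at 0x0a = 2e77
  after D2: wrote 4B at 0x10 = 25c14f84
  after D3: wrote 4B at 0x16 = 4a4a25c1
  after D4: wrote 5B at 0x05 = a589842e77
query mem[0x18]=0x25, mem[0x06]=0x89, mem[0x19]=0xc1, mem[0x0a]=0x2e, mem[0x07]=0x84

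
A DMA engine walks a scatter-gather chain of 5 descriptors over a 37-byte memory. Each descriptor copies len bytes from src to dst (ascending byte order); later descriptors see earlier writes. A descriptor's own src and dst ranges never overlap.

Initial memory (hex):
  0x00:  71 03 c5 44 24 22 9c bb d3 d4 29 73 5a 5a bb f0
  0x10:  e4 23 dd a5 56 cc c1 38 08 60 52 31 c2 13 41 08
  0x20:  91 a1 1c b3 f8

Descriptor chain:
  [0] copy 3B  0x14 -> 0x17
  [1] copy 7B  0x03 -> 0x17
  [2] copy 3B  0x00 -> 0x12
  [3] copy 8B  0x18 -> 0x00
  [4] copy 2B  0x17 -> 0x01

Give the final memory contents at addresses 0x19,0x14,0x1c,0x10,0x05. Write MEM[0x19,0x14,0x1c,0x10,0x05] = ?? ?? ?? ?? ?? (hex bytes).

#0 dst[0x17+3] := {0x56,0xcc,0xc1}
#1 dst[0x17+7] := {0x44,0x24,0x22,0x9c,0xbb,0xd3,0xd4}
#2 dst[0x12+3] := {0x71,0x03,0xc5}
#3 dst[0x00+8] := {0x24,0x22,0x9c,0xbb,0xd3,0xd4,0x41,0x08}
#4 dst[0x01+2] := {0x44,0x24}
query mem[0x19]=0x22, mem[0x14]=0xc5, mem[0x1c]=0xd3, mem[0x10]=0xe4, mem[0x05]=0xd4

MEM[0x19,0x14,0x1c,0x10,0x05] = 22 c5 d3 e4 d4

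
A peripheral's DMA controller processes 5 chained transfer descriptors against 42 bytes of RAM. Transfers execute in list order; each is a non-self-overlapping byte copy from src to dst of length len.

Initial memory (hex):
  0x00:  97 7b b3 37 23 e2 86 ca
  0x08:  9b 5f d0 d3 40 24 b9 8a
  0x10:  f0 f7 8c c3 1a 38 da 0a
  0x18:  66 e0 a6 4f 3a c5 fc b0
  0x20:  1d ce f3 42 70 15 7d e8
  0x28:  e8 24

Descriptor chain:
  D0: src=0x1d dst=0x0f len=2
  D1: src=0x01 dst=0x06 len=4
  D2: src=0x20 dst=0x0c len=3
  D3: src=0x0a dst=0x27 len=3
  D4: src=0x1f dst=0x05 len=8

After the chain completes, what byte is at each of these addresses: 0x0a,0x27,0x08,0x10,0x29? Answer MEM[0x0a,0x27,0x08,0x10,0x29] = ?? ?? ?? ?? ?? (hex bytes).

MEM[0x0a,0x27,0x08,0x10,0x29] = 70 d0 f3 fc 1d

#0 dst[0x0f+2] := {0xc5,0xfc}
#1 dst[0x06+4] := {0x7b,0xb3,0x37,0x23}
#2 dst[0x0c+3] := {0x1d,0xce,0xf3}
#3 dst[0x27+3] := {0xd0,0xd3,0x1d}
#4 dst[0x05+8] := {0xb0,0x1d,0xce,0xf3,0x42,0x70,0x15,0x7d}
query mem[0x0a]=0x70, mem[0x27]=0xd0, mem[0x08]=0xf3, mem[0x10]=0xfc, mem[0x29]=0x1d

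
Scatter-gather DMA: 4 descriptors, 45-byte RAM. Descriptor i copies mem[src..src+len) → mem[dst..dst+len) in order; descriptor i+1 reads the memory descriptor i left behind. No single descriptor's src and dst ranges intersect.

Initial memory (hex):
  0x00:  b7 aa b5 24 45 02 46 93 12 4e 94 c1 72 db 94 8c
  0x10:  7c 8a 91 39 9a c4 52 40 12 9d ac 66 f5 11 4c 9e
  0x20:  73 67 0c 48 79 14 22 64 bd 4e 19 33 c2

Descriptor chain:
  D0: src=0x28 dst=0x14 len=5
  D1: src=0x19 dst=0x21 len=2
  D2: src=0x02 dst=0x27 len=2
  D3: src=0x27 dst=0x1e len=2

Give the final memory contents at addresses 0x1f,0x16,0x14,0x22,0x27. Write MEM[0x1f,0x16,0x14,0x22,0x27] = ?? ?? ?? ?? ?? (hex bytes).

MEM[0x1f,0x16,0x14,0x22,0x27] = 24 19 bd ac b5

#0 dst[0x14+5] := {0xbd,0x4e,0x19,0x33,0xc2}
#1 dst[0x21+2] := {0x9d,0xac}
#2 dst[0x27+2] := {0xb5,0x24}
#3 dst[0x1e+2] := {0xb5,0x24}
query mem[0x1f]=0x24, mem[0x16]=0x19, mem[0x14]=0xbd, mem[0x22]=0xac, mem[0x27]=0xb5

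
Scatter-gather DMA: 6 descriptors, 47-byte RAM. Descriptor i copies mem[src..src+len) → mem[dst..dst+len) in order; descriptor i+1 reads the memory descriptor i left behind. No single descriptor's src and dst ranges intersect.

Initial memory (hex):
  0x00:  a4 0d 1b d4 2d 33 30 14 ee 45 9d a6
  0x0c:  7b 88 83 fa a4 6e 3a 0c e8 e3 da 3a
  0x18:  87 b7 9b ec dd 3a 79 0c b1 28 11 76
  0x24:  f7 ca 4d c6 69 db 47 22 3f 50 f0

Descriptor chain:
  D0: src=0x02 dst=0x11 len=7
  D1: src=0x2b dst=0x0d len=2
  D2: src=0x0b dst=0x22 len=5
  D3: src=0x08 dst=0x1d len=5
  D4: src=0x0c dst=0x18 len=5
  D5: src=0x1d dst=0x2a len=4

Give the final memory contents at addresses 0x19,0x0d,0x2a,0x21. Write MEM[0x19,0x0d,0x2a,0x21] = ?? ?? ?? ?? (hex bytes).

#0 dst[0x11+7] := {0x1b,0xd4,0x2d,0x33,0x30,0x14,0xee}
#1 dst[0x0d+2] := {0x22,0x3f}
#2 dst[0x22+5] := {0xa6,0x7b,0x22,0x3f,0xfa}
#3 dst[0x1d+5] := {0xee,0x45,0x9d,0xa6,0x7b}
#4 dst[0x18+5] := {0x7b,0x22,0x3f,0xfa,0xa4}
#5 dst[0x2a+4] := {0xee,0x45,0x9d,0xa6}
query mem[0x19]=0x22, mem[0x0d]=0x22, mem[0x2a]=0xee, mem[0x21]=0x7b

MEM[0x19,0x0d,0x2a,0x21] = 22 22 ee 7b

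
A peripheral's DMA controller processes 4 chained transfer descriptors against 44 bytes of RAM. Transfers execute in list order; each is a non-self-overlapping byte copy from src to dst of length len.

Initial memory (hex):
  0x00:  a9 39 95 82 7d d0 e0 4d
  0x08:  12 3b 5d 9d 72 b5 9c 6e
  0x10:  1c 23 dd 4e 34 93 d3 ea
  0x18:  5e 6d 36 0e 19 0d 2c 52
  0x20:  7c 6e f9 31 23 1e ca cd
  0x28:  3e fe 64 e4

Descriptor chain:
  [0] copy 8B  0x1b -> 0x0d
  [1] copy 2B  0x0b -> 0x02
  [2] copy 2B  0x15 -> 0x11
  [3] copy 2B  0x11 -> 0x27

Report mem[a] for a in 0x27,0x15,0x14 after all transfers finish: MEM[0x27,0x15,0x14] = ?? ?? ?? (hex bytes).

MEM[0x27,0x15,0x14] = 93 93 f9

  after D0: wrote 8B at 0x0d = 0e190d2c527c6ef9
  after D1: wrote 2B at 0x02 = 9d72
  after D2: wrote 2B at 0x11 = 93d3
  after D3: wrote 2B at 0x27 = 93d3
query mem[0x27]=0x93, mem[0x15]=0x93, mem[0x14]=0xf9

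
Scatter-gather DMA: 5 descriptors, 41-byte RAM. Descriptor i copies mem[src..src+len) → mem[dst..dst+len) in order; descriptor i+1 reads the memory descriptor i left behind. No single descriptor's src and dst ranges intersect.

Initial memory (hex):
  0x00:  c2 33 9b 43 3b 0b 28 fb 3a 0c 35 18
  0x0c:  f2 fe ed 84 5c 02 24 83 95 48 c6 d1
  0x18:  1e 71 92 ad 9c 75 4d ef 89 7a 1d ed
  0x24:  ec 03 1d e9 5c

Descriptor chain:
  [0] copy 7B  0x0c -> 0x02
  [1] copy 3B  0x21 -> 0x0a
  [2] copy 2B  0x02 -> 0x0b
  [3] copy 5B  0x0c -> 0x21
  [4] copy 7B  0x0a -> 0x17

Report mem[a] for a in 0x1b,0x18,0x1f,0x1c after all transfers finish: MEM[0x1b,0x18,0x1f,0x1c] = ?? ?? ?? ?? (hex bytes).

MEM[0x1b,0x18,0x1f,0x1c] = ed f2 ef 84

[0] 0x0c->0x02 len=7 : f2 fe ed 84 5c 02 24
[1] 0x21->0x0a len=3 : 7a 1d ed
[2] 0x02->0x0b len=2 : f2 fe
[3] 0x0c->0x21 len=5 : fe fe ed 84 5c
[4] 0x0a->0x17 len=7 : 7a f2 fe fe ed 84 5c
query mem[0x1b]=0xed, mem[0x18]=0xf2, mem[0x1f]=0xef, mem[0x1c]=0x84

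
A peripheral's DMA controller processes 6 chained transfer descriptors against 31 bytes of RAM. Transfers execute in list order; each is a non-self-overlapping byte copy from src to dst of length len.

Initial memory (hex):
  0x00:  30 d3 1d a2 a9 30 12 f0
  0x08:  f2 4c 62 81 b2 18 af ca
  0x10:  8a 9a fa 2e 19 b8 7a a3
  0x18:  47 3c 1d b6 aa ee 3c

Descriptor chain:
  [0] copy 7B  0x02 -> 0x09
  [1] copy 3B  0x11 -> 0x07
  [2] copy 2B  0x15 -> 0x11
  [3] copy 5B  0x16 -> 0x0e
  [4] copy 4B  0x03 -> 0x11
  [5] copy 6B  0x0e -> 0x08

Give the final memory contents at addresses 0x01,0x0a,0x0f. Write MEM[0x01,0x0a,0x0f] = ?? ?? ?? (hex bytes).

MEM[0x01,0x0a,0x0f] = d3 47 a3

  after D0: wrote 7B at 0x09 = 1da2a93012f0f2
  after D1: wrote 3B at 0x07 = 9afa2e
  after D2: wrote 2B at 0x11 = b87a
  after D3: wrote 5B at 0x0e = 7aa3473c1d
  after D4: wrote 4B at 0x11 = a2a93012
  after D5: wrote 6B at 0x08 = 7aa347a2a930
query mem[0x01]=0xd3, mem[0x0a]=0x47, mem[0x0f]=0xa3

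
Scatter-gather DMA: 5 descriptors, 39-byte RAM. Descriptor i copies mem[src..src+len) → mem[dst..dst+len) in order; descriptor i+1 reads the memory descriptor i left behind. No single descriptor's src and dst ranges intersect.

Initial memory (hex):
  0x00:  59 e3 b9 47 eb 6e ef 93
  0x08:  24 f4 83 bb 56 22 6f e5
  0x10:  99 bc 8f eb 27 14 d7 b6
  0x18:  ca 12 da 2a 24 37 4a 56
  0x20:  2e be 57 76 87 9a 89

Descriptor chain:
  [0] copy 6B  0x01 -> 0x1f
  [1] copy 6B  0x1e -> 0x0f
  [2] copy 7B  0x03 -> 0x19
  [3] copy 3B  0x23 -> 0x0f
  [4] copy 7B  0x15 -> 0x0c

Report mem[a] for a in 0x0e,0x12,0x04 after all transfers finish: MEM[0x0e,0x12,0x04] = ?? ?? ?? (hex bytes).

[0] 0x01->0x1f len=6 : e3 b9 47 eb 6e ef
[1] 0x1e->0x0f len=6 : 4a e3 b9 47 eb 6e
[2] 0x03->0x19 len=7 : 47 eb 6e ef 93 24 f4
[3] 0x23->0x0f len=3 : 6e ef 9a
[4] 0x15->0x0c len=7 : 14 d7 b6 ca 47 eb 6e
query mem[0x0e]=0xb6, mem[0x12]=0x6e, mem[0x04]=0xeb

MEM[0x0e,0x12,0x04] = b6 6e eb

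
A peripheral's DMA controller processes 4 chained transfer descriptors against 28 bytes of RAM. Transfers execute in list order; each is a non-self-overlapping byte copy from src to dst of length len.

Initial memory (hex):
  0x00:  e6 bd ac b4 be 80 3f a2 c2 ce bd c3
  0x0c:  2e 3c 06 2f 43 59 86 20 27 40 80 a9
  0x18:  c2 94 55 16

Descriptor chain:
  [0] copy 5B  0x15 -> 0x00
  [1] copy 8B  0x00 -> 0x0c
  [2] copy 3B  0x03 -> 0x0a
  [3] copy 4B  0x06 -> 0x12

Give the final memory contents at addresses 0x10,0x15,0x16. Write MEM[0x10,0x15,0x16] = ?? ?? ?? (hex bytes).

MEM[0x10,0x15,0x16] = 94 ce 80

D0: mem[0x00..0x04] <- [40 80 a9 c2 94]
D1: mem[0x0c..0x13] <- [40 80 a9 c2 94 80 3f a2]
D2: mem[0x0a..0x0c] <- [c2 94 80]
D3: mem[0x12..0x15] <- [3f a2 c2 ce]
query mem[0x10]=0x94, mem[0x15]=0xce, mem[0x16]=0x80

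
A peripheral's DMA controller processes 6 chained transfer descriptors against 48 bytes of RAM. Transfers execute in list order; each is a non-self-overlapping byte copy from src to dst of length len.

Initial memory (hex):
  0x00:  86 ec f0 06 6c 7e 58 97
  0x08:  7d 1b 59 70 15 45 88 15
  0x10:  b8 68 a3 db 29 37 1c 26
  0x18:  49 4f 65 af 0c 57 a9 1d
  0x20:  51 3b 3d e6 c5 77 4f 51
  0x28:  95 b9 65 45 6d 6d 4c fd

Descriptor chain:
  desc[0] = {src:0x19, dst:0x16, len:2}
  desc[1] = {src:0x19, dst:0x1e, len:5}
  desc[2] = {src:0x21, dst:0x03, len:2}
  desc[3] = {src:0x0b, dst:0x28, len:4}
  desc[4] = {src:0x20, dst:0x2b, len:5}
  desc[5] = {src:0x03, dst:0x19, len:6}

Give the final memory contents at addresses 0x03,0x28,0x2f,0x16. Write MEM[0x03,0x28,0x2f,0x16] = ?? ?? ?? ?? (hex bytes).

MEM[0x03,0x28,0x2f,0x16] = 0c 70 c5 4f

D0: mem[0x16..0x17] <- [4f 65]
D1: mem[0x1e..0x22] <- [4f 65 af 0c 57]
D2: mem[0x03..0x04] <- [0c 57]
D3: mem[0x28..0x2b] <- [70 15 45 88]
D4: mem[0x2b..0x2f] <- [af 0c 57 e6 c5]
D5: mem[0x19..0x1e] <- [0c 57 7e 58 97 7d]
query mem[0x03]=0x0c, mem[0x28]=0x70, mem[0x2f]=0xc5, mem[0x16]=0x4f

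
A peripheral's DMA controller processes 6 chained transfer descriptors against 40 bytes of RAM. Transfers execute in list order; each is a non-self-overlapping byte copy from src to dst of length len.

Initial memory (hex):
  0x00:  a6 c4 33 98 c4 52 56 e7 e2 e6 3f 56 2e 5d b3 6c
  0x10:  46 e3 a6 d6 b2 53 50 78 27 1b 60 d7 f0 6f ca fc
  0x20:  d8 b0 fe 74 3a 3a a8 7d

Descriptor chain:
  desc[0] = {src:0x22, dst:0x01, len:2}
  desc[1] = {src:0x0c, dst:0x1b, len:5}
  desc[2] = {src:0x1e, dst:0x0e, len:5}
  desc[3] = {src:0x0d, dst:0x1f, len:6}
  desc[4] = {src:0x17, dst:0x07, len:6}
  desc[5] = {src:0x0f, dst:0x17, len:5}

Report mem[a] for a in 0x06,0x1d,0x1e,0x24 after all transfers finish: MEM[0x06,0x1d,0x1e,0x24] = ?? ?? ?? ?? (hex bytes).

  after D0: wrote 2B at 0x01 = fe74
  after D1: wrote 5B at 0x1b = 2e5db36c46
  after D2: wrote 5B at 0x0e = 6c46d8b0fe
  after D3: wrote 6B at 0x1f = 5d6c46d8b0fe
  after D4: wrote 6B at 0x07 = 78271b602e5d
  after D5: wrote 5B at 0x17 = 46d8b0fed6
query mem[0x06]=0x56, mem[0x1d]=0xb3, mem[0x1e]=0x6c, mem[0x24]=0xfe

MEM[0x06,0x1d,0x1e,0x24] = 56 b3 6c fe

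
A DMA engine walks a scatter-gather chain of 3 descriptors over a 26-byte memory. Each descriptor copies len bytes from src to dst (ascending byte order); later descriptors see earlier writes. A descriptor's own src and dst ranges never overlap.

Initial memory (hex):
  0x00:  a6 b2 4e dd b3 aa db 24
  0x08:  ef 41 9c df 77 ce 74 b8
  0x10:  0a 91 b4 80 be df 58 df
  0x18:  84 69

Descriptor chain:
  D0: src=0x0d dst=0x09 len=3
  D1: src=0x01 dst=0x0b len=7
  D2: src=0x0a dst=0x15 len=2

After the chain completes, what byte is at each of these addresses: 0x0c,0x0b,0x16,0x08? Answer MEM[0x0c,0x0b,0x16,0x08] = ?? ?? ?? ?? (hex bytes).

  after D0: wrote 3B at 0x09 = ce74b8
  after D1: wrote 7B at 0x0b = b24eddb3aadb24
  after D2: wrote 2B at 0x15 = 74b2
query mem[0x0c]=0x4e, mem[0x0b]=0xb2, mem[0x16]=0xb2, mem[0x08]=0xef

MEM[0x0c,0x0b,0x16,0x08] = 4e b2 b2 ef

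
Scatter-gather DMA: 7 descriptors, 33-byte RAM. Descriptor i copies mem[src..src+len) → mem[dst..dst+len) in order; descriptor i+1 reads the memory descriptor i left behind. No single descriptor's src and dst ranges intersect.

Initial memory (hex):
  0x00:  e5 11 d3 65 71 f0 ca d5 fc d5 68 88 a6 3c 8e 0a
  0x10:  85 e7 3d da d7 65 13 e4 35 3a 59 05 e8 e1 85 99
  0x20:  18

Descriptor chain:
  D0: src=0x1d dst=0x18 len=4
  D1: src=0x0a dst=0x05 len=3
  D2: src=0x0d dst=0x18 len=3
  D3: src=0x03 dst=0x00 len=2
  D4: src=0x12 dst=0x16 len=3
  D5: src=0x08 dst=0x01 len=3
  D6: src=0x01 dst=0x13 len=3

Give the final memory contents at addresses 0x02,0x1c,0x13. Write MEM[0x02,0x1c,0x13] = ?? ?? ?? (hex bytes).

MEM[0x02,0x1c,0x13] = d5 e8 fc

#0 dst[0x18+4] := {0xe1,0x85,0x99,0x18}
#1 dst[0x05+3] := {0x68,0x88,0xa6}
#2 dst[0x18+3] := {0x3c,0x8e,0x0a}
#3 dst[0x00+2] := {0x65,0x71}
#4 dst[0x16+3] := {0x3d,0xda,0xd7}
#5 dst[0x01+3] := {0xfc,0xd5,0x68}
#6 dst[0x13+3] := {0xfc,0xd5,0x68}
query mem[0x02]=0xd5, mem[0x1c]=0xe8, mem[0x13]=0xfc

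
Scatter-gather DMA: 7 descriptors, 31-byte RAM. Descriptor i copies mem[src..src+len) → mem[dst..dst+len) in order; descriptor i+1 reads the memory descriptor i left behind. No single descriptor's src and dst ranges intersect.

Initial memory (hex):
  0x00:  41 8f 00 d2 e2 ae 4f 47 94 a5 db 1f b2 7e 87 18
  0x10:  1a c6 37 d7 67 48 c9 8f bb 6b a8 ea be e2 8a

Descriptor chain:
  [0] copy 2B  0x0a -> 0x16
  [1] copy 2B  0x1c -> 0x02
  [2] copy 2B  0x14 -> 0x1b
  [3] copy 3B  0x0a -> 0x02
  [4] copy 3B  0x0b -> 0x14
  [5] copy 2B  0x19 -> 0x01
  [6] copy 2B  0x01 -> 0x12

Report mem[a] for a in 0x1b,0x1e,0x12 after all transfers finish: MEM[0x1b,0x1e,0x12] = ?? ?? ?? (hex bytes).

MEM[0x1b,0x1e,0x12] = 67 8a 6b

[0] 0x0a->0x16 len=2 : db 1f
[1] 0x1c->0x02 len=2 : be e2
[2] 0x14->0x1b len=2 : 67 48
[3] 0x0a->0x02 len=3 : db 1f b2
[4] 0x0b->0x14 len=3 : 1f b2 7e
[5] 0x19->0x01 len=2 : 6b a8
[6] 0x01->0x12 len=2 : 6b a8
query mem[0x1b]=0x67, mem[0x1e]=0x8a, mem[0x12]=0x6b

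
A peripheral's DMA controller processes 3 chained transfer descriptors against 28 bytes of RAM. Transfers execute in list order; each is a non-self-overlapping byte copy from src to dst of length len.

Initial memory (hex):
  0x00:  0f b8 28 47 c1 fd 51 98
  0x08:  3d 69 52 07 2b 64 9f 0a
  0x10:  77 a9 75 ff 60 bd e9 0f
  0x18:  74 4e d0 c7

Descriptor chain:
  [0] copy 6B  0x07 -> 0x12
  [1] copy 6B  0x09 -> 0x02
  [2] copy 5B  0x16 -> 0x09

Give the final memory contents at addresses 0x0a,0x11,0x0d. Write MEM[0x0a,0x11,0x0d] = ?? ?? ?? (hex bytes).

MEM[0x0a,0x11,0x0d] = 2b a9 d0

[0] 0x07->0x12 len=6 : 98 3d 69 52 07 2b
[1] 0x09->0x02 len=6 : 69 52 07 2b 64 9f
[2] 0x16->0x09 len=5 : 07 2b 74 4e d0
query mem[0x0a]=0x2b, mem[0x11]=0xa9, mem[0x0d]=0xd0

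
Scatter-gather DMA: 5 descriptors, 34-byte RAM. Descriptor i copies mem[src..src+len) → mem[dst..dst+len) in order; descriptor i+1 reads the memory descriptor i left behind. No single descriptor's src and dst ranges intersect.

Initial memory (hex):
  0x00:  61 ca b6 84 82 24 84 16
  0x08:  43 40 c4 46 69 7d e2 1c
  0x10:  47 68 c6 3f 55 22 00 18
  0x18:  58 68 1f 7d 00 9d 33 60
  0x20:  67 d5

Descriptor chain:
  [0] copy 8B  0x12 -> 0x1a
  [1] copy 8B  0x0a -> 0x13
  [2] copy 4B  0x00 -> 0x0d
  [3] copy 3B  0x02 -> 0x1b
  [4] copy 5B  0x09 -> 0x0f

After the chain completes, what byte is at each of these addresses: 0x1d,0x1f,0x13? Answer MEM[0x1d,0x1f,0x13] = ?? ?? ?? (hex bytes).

  after D0: wrote 8B at 0x1a = c63f552200185868
  after D1: wrote 8B at 0x13 = c446697de21c4768
  after D2: wrote 4B at 0x0d = 61cab684
  after D3: wrote 3B at 0x1b = b68482
  after D4: wrote 5B at 0x0f = 40c4466961
query mem[0x1d]=0x82, mem[0x1f]=0x18, mem[0x13]=0x61

MEM[0x1d,0x1f,0x13] = 82 18 61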